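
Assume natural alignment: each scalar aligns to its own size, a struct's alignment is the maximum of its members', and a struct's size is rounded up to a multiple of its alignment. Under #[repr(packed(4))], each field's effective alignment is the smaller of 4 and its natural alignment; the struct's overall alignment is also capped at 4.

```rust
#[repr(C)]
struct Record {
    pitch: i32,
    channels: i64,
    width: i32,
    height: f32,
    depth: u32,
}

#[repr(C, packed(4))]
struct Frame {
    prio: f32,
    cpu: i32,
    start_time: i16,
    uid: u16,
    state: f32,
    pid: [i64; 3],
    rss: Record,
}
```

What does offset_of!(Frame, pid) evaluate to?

16

Record: pitch at 0 (size 4, align 4) → ends 4; pad 4 to align 8 for channels; channels at 8 (size 8, align 8) → ends 16; width at 16 (size 4, align 4) → ends 20; height at 20 (size 4, align 4) → ends 24; depth at 24 (size 4, align 4) → ends 28; tail pad 4 to reach multiple of 8; total 32 bytes, alignment 8
prio at 0 (size 4, align 4) → ends 4
cpu at 4 (size 4, align 4) → ends 8
start_time at 8 (size 2, align 2) → ends 10
uid at 10 (size 2, align 2) → ends 12
state at 12 (size 4, align 4) → ends 16
pid at 16 (size 24, align 4) → ends 40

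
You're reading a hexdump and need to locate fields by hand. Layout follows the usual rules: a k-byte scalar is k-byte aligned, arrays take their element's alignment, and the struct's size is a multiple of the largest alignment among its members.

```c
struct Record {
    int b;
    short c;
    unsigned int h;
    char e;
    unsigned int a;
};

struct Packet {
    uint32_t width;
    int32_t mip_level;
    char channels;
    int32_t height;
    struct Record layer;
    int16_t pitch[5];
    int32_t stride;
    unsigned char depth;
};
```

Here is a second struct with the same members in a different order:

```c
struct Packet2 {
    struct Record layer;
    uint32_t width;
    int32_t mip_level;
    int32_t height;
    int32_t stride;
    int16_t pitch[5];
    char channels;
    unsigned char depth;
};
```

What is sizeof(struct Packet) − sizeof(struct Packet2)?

Record: b at 0 (size 4, align 4) → ends 4; c at 4 (size 2, align 2) → ends 6; pad 2 to align 4 for h; h at 8 (size 4, align 4) → ends 12; e at 12 (size 1, align 1) → ends 13; pad 3 to align 4 for a; a at 16 (size 4, align 4) → ends 20; total 20 bytes, alignment 4
width at 0 (size 4, align 4) → ends 4
mip_level at 4 (size 4, align 4) → ends 8
channels at 8 (size 1, align 1) → ends 9
pad 3 to align 4 for height
height at 12 (size 4, align 4) → ends 16
layer at 16 (size 20, align 4) → ends 36
pitch at 36 (size 10, align 2) → ends 46
pad 2 to align 4 for stride
stride at 48 (size 4, align 4) → ends 52
depth at 52 (size 1, align 1) → ends 53
tail pad 3 to reach multiple of 4
total 56 bytes, alignment 4
— Packet2 —
layer at 0 (size 20, align 4) → ends 20
width at 20 (size 4, align 4) → ends 24
mip_level at 24 (size 4, align 4) → ends 28
height at 28 (size 4, align 4) → ends 32
stride at 32 (size 4, align 4) → ends 36
pitch at 36 (size 10, align 2) → ends 46
channels at 46 (size 1, align 1) → ends 47
depth at 47 (size 1, align 1) → ends 48
total 48 bytes, alignment 4
56 − 48 = 8

8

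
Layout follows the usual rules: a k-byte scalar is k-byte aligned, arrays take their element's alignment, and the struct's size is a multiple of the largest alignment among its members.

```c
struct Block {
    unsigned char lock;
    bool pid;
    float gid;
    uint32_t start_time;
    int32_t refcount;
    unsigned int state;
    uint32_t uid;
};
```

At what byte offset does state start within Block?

0..1  lock  (1B, 1-aligned)
1..2  pid  (1B, 1-aligned)
2..4  -- padding (2B)
4..8  gid  (4B, 4-aligned)
8..12  start_time  (4B, 4-aligned)
12..16  refcount  (4B, 4-aligned)
16..20  state  (4B, 4-aligned)

16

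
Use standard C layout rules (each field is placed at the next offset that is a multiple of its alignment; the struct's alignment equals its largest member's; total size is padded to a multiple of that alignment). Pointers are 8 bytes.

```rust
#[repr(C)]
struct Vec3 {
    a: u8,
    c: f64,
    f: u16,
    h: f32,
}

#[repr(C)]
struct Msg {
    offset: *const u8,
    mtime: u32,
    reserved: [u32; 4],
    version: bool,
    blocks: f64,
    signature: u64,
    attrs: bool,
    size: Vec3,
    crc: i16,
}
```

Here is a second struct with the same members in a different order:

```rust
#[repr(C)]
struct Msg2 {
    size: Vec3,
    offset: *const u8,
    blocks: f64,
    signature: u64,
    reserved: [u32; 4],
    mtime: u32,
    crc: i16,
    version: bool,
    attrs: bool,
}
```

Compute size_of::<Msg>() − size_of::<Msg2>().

16

Vec3: a at 0 (size 1, align 1) → ends 1; pad 7 to align 8 for c; c at 8 (size 8, align 8) → ends 16; f at 16 (size 2, align 2) → ends 18; pad 2 to align 4 for h; h at 20 (size 4, align 4) → ends 24; total 24 bytes, alignment 8
offset at 0 (size 8, align 8) → ends 8
mtime at 8 (size 4, align 4) → ends 12
reserved at 12 (size 16, align 4) → ends 28
version at 28 (size 1, align 1) → ends 29
pad 3 to align 8 for blocks
blocks at 32 (size 8, align 8) → ends 40
signature at 40 (size 8, align 8) → ends 48
attrs at 48 (size 1, align 1) → ends 49
pad 7 to align 8 for size
size at 56 (size 24, align 8) → ends 80
crc at 80 (size 2, align 2) → ends 82
tail pad 6 to reach multiple of 8
total 88 bytes, alignment 8
— Msg2 —
size at 0 (size 24, align 8) → ends 24
offset at 24 (size 8, align 8) → ends 32
blocks at 32 (size 8, align 8) → ends 40
signature at 40 (size 8, align 8) → ends 48
reserved at 48 (size 16, align 4) → ends 64
mtime at 64 (size 4, align 4) → ends 68
crc at 68 (size 2, align 2) → ends 70
version at 70 (size 1, align 1) → ends 71
attrs at 71 (size 1, align 1) → ends 72
total 72 bytes, alignment 8
88 − 72 = 16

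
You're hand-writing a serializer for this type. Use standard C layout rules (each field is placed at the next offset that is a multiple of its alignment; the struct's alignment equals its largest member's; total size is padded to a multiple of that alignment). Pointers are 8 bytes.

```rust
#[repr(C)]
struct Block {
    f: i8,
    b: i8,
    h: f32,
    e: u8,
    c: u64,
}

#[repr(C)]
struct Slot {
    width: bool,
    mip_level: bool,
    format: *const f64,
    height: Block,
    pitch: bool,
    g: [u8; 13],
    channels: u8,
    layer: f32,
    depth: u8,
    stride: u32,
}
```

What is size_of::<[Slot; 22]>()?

1584

Block: 0..1  f  (1B, 1-aligned); 1..2  b  (1B, 1-aligned); 2..4  -- padding (2B); 4..8  h  (4B, 4-aligned); 8..9  e  (1B, 1-aligned); 9..16  -- padding (7B); 16..24  c  (8B, 8-aligned); sizeof = 24, alignof = 8
0..1  width  (1B, 1-aligned)
1..2  mip_level  (1B, 1-aligned)
2..8  -- padding (6B)
8..16  format  (8B, 8-aligned)
16..40  height  (24B, 8-aligned)
40..41  pitch  (1B, 1-aligned)
41..54  g  (13B, 1-aligned)
54..55  channels  (1B, 1-aligned)
55..56  -- padding (1B)
56..60  layer  (4B, 4-aligned)
60..61  depth  (1B, 1-aligned)
61..64  -- padding (3B)
64..68  stride  (4B, 4-aligned)
68..72  -- tail padding (4B)
sizeof = 72, alignof = 8
array of 22: 22 × 72 = 1584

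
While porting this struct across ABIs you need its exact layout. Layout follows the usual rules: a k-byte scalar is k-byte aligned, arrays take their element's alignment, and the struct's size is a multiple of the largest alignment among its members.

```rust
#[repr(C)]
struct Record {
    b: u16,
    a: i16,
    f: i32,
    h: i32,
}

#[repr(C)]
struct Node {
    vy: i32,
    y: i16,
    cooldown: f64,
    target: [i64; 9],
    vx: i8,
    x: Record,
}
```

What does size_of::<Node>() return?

104

Record: 0..2  b  (2B, 2-aligned); 2..4  a  (2B, 2-aligned); 4..8  f  (4B, 4-aligned); 8..12  h  (4B, 4-aligned); sizeof = 12, alignof = 4
0..4  vy  (4B, 4-aligned)
4..6  y  (2B, 2-aligned)
6..8  -- padding (2B)
8..16  cooldown  (8B, 8-aligned)
16..88  target  (72B, 8-aligned)
88..89  vx  (1B, 1-aligned)
89..92  -- padding (3B)
92..104  x  (12B, 4-aligned)
sizeof = 104, alignof = 8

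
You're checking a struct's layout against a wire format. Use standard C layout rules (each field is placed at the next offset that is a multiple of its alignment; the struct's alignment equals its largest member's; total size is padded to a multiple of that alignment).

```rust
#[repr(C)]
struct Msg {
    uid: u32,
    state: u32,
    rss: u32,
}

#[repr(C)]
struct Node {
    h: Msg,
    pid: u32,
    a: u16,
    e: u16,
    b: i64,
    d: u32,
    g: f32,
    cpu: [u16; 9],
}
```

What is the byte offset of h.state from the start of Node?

Msg: 0..4  uid  (4B, 4-aligned); 4..8  state  (4B, 4-aligned); 8..12  rss  (4B, 4-aligned); sizeof = 12, alignof = 4
0..12  h  (12B, 4-aligned)
within Msg: state at 4
0 + 4 = 4

4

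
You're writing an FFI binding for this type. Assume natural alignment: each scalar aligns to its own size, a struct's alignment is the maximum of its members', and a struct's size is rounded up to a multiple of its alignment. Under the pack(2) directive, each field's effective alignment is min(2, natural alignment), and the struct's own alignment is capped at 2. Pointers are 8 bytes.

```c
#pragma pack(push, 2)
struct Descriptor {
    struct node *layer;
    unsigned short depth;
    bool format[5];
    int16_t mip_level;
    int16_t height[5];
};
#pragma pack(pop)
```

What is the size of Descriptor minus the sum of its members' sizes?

1

@0: layer [8B, align 2] → 8
@8: depth [2B, align 2] → 10
@10: format [5B, align 1] → 15
+1 pad (align 2)
@16: mip_level [2B, align 2] → 18
@18: height [10B, align 2] → 28
size 28, align 2
data bytes 27, size 28 → padding 1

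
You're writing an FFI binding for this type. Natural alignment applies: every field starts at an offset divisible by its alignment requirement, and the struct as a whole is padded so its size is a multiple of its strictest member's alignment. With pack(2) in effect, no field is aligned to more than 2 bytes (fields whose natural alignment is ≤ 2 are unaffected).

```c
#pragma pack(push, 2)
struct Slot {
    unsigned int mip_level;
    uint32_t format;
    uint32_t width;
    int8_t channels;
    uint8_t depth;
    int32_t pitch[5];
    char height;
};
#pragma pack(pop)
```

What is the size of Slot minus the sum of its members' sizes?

@0: mip_level [4B, align 2] → 4
@4: format [4B, align 2] → 8
@8: width [4B, align 2] → 12
@12: channels [1B, align 1] → 13
@13: depth [1B, align 1] → 14
@14: pitch [20B, align 2] → 34
@34: height [1B, align 1] → 35
+1 tail pad (align 2)
size 36, align 2
data bytes 35, size 36 → padding 1

1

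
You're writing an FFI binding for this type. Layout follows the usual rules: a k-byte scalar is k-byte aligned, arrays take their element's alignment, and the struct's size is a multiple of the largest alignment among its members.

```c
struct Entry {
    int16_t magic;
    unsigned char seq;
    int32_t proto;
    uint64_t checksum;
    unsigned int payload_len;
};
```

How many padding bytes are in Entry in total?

5

0..2  magic  (2B, 2-aligned)
2..3  seq  (1B, 1-aligned)
3..4  -- padding (1B)
4..8  proto  (4B, 4-aligned)
8..16  checksum  (8B, 8-aligned)
16..20  payload_len  (4B, 4-aligned)
20..24  -- tail padding (4B)
sizeof = 24, alignof = 8
data bytes 19, size 24 → padding 5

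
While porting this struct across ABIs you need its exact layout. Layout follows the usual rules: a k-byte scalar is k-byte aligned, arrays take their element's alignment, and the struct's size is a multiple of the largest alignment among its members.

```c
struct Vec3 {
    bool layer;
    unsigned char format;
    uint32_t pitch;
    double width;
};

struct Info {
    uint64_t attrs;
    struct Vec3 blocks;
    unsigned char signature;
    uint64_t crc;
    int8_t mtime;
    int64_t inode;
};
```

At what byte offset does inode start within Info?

48

Vec3: @0: layer [1B, align 1] → 1; @1: format [1B, align 1] → 2; +2 pad (align 4); @4: pitch [4B, align 4] → 8; @8: width [8B, align 8] → 16; size 16, align 8
@0: attrs [8B, align 8] → 8
@8: blocks [16B, align 8] → 24
@24: signature [1B, align 1] → 25
+7 pad (align 8)
@32: crc [8B, align 8] → 40
@40: mtime [1B, align 1] → 41
+7 pad (align 8)
@48: inode [8B, align 8] → 56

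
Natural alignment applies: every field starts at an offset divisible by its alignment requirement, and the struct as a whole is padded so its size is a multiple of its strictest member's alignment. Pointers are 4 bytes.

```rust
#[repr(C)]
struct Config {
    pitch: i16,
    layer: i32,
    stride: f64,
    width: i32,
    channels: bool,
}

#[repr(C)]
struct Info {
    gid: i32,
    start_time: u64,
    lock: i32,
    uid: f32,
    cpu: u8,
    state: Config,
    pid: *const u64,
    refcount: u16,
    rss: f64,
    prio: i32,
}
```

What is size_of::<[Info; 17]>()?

1360

Config: 0..2  pitch  (2B, 2-aligned); 2..4  -- padding (2B); 4..8  layer  (4B, 4-aligned); 8..16  stride  (8B, 8-aligned); 16..20  width  (4B, 4-aligned); 20..21  channels  (1B, 1-aligned); 21..24  -- tail padding (3B); sizeof = 24, alignof = 8
0..4  gid  (4B, 4-aligned)
4..8  -- padding (4B)
8..16  start_time  (8B, 8-aligned)
16..20  lock  (4B, 4-aligned)
20..24  uid  (4B, 4-aligned)
24..25  cpu  (1B, 1-aligned)
25..32  -- padding (7B)
32..56  state  (24B, 8-aligned)
56..60  pid  (4B, 4-aligned)
60..62  refcount  (2B, 2-aligned)
62..64  -- padding (2B)
64..72  rss  (8B, 8-aligned)
72..76  prio  (4B, 4-aligned)
76..80  -- tail padding (4B)
sizeof = 80, alignof = 8
array of 17: 17 × 80 = 1360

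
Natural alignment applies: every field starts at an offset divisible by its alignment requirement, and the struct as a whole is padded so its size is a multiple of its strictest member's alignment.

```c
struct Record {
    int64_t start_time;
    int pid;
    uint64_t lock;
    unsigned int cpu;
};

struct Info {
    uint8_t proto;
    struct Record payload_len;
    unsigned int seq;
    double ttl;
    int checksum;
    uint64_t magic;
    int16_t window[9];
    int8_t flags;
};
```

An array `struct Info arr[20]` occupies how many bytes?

Record: @0: start_time [8B, align 8] → 8; @8: pid [4B, align 4] → 12; +4 pad (align 8); @16: lock [8B, align 8] → 24; @24: cpu [4B, align 4] → 28; +4 tail pad (align 8); size 32, align 8
@0: proto [1B, align 1] → 1
+7 pad (align 8)
@8: payload_len [32B, align 8] → 40
@40: seq [4B, align 4] → 44
+4 pad (align 8)
@48: ttl [8B, align 8] → 56
@56: checksum [4B, align 4] → 60
+4 pad (align 8)
@64: magic [8B, align 8] → 72
@72: window [18B, align 2] → 90
@90: flags [1B, align 1] → 91
+5 tail pad (align 8)
size 96, align 8
array of 20: 20 × 96 = 1920

1920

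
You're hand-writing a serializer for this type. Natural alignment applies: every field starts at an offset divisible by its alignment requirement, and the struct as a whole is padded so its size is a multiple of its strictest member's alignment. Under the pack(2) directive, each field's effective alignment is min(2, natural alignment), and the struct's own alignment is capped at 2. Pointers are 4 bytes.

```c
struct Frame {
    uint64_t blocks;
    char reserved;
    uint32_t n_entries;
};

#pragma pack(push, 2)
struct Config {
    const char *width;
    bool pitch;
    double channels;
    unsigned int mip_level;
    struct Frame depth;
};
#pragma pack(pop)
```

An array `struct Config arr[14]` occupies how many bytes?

Frame: @0: blocks [8B, align 8] → 8; @8: reserved [1B, align 1] → 9; +3 pad (align 4); @12: n_entries [4B, align 4] → 16; size 16, align 8
@0: width [4B, align 2] → 4
@4: pitch [1B, align 1] → 5
+1 pad (align 2)
@6: channels [8B, align 2] → 14
@14: mip_level [4B, align 2] → 18
@18: depth [16B, align 2] → 34
size 34, align 2
array of 14: 14 × 34 = 476

476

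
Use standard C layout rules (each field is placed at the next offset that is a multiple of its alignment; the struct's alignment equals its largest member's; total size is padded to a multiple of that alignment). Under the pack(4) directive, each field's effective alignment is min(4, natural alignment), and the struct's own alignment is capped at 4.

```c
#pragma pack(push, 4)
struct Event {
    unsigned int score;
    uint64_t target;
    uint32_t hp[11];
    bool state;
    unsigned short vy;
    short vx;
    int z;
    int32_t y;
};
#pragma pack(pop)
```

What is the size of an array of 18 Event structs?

1296

0..4  score  (4B, 4-aligned)
4..12  target  (8B, 4-aligned)
12..56  hp  (44B, 4-aligned)
56..57  state  (1B, 1-aligned)
57..58  -- padding (1B)
58..60  vy  (2B, 2-aligned)
60..62  vx  (2B, 2-aligned)
62..64  -- padding (2B)
64..68  z  (4B, 4-aligned)
68..72  y  (4B, 4-aligned)
sizeof = 72, alignof = 4
array of 18: 18 × 72 = 1296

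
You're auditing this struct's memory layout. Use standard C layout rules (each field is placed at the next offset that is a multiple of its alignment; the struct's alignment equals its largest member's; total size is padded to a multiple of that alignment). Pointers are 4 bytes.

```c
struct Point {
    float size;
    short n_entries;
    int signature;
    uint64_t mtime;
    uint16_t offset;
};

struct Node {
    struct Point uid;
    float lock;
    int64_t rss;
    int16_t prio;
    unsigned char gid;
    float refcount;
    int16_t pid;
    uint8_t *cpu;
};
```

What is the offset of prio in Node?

48

Point: size at 0 (size 4, align 4) → ends 4; n_entries at 4 (size 2, align 2) → ends 6; pad 2 to align 4 for signature; signature at 8 (size 4, align 4) → ends 12; pad 4 to align 8 for mtime; mtime at 16 (size 8, align 8) → ends 24; offset at 24 (size 2, align 2) → ends 26; tail pad 6 to reach multiple of 8; total 32 bytes, alignment 8
uid at 0 (size 32, align 8) → ends 32
lock at 32 (size 4, align 4) → ends 36
pad 4 to align 8 for rss
rss at 40 (size 8, align 8) → ends 48
prio at 48 (size 2, align 2) → ends 50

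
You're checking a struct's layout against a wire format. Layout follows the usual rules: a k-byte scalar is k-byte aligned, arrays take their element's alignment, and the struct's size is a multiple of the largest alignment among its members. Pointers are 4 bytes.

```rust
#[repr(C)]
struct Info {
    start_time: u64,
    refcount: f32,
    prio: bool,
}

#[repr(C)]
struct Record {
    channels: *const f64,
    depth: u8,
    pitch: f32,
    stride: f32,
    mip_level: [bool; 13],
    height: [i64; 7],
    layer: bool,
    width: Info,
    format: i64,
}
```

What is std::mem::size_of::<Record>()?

Info: start_time at 0 (size 8, align 8) → ends 8; refcount at 8 (size 4, align 4) → ends 12; prio at 12 (size 1, align 1) → ends 13; tail pad 3 to reach multiple of 8; total 16 bytes, alignment 8
channels at 0 (size 4, align 4) → ends 4
depth at 4 (size 1, align 1) → ends 5
pad 3 to align 4 for pitch
pitch at 8 (size 4, align 4) → ends 12
stride at 12 (size 4, align 4) → ends 16
mip_level at 16 (size 13, align 1) → ends 29
pad 3 to align 8 for height
height at 32 (size 56, align 8) → ends 88
layer at 88 (size 1, align 1) → ends 89
pad 7 to align 8 for width
width at 96 (size 16, align 8) → ends 112
format at 112 (size 8, align 8) → ends 120
total 120 bytes, alignment 8

120 bytes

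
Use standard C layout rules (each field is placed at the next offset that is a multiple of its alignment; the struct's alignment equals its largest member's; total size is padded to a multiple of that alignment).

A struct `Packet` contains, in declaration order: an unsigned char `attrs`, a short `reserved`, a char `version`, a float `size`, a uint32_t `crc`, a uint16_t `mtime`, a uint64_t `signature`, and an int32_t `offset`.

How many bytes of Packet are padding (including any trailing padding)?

14

@0: attrs [1B, align 1] → 1
+1 pad (align 2)
@2: reserved [2B, align 2] → 4
@4: version [1B, align 1] → 5
+3 pad (align 4)
@8: size [4B, align 4] → 12
@12: crc [4B, align 4] → 16
@16: mtime [2B, align 2] → 18
+6 pad (align 8)
@24: signature [8B, align 8] → 32
@32: offset [4B, align 4] → 36
+4 tail pad (align 8)
size 40, align 8
data bytes 26, size 40 → padding 14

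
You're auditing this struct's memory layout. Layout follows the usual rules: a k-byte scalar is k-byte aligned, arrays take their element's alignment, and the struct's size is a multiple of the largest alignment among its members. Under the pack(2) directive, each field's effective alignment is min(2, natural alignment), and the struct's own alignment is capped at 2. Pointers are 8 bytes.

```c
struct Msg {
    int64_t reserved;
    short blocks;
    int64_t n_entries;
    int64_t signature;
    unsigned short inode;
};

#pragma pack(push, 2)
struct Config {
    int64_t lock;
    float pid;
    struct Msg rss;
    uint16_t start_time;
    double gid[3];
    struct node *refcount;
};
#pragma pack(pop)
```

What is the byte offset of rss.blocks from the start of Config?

Msg: @0: reserved [8B, align 8] → 8; @8: blocks [2B, align 2] → 10; +6 pad (align 8); @16: n_entries [8B, align 8] → 24; @24: signature [8B, align 8] → 32; @32: inode [2B, align 2] → 34; +6 tail pad (align 8); size 40, align 8
@0: lock [8B, align 2] → 8
@8: pid [4B, align 2] → 12
@12: rss [40B, align 2] → 52
within Msg: blocks at 8
12 + 8 = 20

20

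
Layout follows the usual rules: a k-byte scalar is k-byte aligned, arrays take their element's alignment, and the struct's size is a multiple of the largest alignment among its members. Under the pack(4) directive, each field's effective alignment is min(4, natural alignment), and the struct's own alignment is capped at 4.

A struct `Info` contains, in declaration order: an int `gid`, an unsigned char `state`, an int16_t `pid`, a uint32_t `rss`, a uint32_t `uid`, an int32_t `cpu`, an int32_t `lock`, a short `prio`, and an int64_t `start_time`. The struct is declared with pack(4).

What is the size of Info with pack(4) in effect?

36

0..4  gid  (4B, 4-aligned)
4..5  state  (1B, 1-aligned)
5..6  -- padding (1B)
6..8  pid  (2B, 2-aligned)
8..12  rss  (4B, 4-aligned)
12..16  uid  (4B, 4-aligned)
16..20  cpu  (4B, 4-aligned)
20..24  lock  (4B, 4-aligned)
24..26  prio  (2B, 2-aligned)
26..28  -- padding (2B)
28..36  start_time  (8B, 4-aligned)
sizeof = 36, alignof = 4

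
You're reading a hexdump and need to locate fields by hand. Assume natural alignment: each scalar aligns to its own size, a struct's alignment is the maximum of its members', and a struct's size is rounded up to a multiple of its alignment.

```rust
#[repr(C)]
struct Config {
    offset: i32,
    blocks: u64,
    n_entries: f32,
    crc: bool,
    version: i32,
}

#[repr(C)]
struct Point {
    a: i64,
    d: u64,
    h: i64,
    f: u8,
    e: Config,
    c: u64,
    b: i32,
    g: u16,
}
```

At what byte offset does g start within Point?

76

Config: @0: offset [4B, align 4] → 4; +4 pad (align 8); @8: blocks [8B, align 8] → 16; @16: n_entries [4B, align 4] → 20; @20: crc [1B, align 1] → 21; +3 pad (align 4); @24: version [4B, align 4] → 28; +4 tail pad (align 8); size 32, align 8
@0: a [8B, align 8] → 8
@8: d [8B, align 8] → 16
@16: h [8B, align 8] → 24
@24: f [1B, align 1] → 25
+7 pad (align 8)
@32: e [32B, align 8] → 64
@64: c [8B, align 8] → 72
@72: b [4B, align 4] → 76
@76: g [2B, align 2] → 78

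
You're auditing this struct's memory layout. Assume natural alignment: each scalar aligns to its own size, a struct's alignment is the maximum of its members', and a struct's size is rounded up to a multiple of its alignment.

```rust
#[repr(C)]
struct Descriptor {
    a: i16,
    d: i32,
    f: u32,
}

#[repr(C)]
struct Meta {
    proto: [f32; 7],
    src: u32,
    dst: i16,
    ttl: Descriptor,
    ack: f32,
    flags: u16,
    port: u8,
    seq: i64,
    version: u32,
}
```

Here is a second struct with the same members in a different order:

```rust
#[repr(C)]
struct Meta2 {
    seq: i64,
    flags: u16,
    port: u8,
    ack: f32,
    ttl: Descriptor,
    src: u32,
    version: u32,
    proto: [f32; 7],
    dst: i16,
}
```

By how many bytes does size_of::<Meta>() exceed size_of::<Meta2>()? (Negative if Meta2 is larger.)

0

Descriptor: @0: a [2B, align 2] → 2; +2 pad (align 4); @4: d [4B, align 4] → 8; @8: f [4B, align 4] → 12; size 12, align 4
@0: proto [28B, align 4] → 28
@28: src [4B, align 4] → 32
@32: dst [2B, align 2] → 34
+2 pad (align 4)
@36: ttl [12B, align 4] → 48
@48: ack [4B, align 4] → 52
@52: flags [2B, align 2] → 54
@54: port [1B, align 1] → 55
+1 pad (align 8)
@56: seq [8B, align 8] → 64
@64: version [4B, align 4] → 68
+4 tail pad (align 8)
size 72, align 8
— Meta2 —
@0: seq [8B, align 8] → 8
@8: flags [2B, align 2] → 10
@10: port [1B, align 1] → 11
+1 pad (align 4)
@12: ack [4B, align 4] → 16
@16: ttl [12B, align 4] → 28
@28: src [4B, align 4] → 32
@32: version [4B, align 4] → 36
@36: proto [28B, align 4] → 64
@64: dst [2B, align 2] → 66
+6 tail pad (align 8)
size 72, align 8
72 − 72 = 0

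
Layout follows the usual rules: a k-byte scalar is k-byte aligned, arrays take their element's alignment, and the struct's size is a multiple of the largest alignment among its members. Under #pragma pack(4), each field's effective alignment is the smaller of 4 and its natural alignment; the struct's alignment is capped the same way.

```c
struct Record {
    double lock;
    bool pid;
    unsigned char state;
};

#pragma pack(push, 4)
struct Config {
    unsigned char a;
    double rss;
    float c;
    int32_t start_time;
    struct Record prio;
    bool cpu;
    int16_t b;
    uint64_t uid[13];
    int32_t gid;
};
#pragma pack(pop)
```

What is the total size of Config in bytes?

Record: @0: lock [8B, align 8] → 8; @8: pid [1B, align 1] → 9; @9: state [1B, align 1] → 10; +6 tail pad (align 8); size 16, align 8
@0: a [1B, align 1] → 1
+3 pad (align 4)
@4: rss [8B, align 4] → 12
@12: c [4B, align 4] → 16
@16: start_time [4B, align 4] → 20
@20: prio [16B, align 4] → 36
@36: cpu [1B, align 1] → 37
+1 pad (align 2)
@38: b [2B, align 2] → 40
@40: uid [104B, align 4] → 144
@144: gid [4B, align 4] → 148
size 148, align 4

148 bytes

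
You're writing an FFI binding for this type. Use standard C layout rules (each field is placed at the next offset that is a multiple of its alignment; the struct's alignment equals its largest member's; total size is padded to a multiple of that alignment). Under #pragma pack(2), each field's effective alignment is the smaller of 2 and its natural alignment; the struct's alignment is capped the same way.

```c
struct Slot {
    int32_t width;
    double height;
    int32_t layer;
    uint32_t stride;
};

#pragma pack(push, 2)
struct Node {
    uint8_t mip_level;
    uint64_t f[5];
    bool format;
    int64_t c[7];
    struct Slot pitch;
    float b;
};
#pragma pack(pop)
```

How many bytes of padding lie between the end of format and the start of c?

1

Slot: @0: width [4B, align 4] → 4; +4 pad (align 8); @8: height [8B, align 8] → 16; @16: layer [4B, align 4] → 20; @20: stride [4B, align 4] → 24; size 24, align 8
@0: mip_level [1B, align 1] → 1
+1 pad (align 2)
@2: f [40B, align 2] → 42
@42: format [1B, align 1] → 43
+1 pad (align 2)
@44: c [56B, align 2] → 100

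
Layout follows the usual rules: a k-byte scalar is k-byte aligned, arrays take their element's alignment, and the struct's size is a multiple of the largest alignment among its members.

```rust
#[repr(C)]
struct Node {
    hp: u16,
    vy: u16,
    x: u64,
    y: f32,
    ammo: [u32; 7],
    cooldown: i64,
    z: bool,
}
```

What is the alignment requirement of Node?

8

member alignments: hp=2, vy=2, x=8, y=4, ammo=4, cooldown=8, z=1
max = 8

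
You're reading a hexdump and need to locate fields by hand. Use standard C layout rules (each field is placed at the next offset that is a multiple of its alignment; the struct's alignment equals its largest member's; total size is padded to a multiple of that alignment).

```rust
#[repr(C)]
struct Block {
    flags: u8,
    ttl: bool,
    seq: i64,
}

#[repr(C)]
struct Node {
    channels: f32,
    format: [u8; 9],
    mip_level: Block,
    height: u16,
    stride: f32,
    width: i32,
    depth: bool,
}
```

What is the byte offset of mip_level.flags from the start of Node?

Block: @0: flags [1B, align 1] → 1; @1: ttl [1B, align 1] → 2; +6 pad (align 8); @8: seq [8B, align 8] → 16; size 16, align 8
@0: channels [4B, align 4] → 4
@4: format [9B, align 1] → 13
+3 pad (align 8)
@16: mip_level [16B, align 8] → 32
within Block: flags at 0
16 + 0 = 16

16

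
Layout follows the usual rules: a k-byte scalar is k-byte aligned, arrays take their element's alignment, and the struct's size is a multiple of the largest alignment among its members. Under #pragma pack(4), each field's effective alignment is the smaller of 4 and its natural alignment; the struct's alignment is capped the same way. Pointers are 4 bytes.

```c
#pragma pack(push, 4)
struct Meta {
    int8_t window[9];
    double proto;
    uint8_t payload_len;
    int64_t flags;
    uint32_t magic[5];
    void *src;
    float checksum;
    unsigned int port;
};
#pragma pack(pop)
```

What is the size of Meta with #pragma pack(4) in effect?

64

0..9  window  (9B, 1-aligned)
9..12  -- padding (3B)
12..20  proto  (8B, 4-aligned)
20..21  payload_len  (1B, 1-aligned)
21..24  -- padding (3B)
24..32  flags  (8B, 4-aligned)
32..52  magic  (20B, 4-aligned)
52..56  src  (4B, 4-aligned)
56..60  checksum  (4B, 4-aligned)
60..64  port  (4B, 4-aligned)
sizeof = 64, alignof = 4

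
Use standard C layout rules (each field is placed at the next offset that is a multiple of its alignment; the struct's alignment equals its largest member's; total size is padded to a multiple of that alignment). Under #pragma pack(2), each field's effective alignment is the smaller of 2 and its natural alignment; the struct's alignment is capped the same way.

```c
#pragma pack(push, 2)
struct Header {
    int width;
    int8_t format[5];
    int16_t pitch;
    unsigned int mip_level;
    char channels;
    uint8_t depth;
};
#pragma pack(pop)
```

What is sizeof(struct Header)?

18

0..4  width  (4B, 2-aligned)
4..9  format  (5B, 1-aligned)
9..10  -- padding (1B)
10..12  pitch  (2B, 2-aligned)
12..16  mip_level  (4B, 2-aligned)
16..17  channels  (1B, 1-aligned)
17..18  depth  (1B, 1-aligned)
sizeof = 18, alignof = 2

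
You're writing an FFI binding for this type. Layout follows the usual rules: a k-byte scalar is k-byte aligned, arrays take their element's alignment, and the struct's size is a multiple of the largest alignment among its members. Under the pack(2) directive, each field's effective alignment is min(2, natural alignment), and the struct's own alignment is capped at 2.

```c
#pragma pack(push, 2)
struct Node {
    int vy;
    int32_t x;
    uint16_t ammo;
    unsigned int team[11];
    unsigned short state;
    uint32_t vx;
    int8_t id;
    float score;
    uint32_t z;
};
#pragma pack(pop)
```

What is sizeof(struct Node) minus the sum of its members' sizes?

1

vy at 0 (size 4, align 2) → ends 4
x at 4 (size 4, align 2) → ends 8
ammo at 8 (size 2, align 2) → ends 10
team at 10 (size 44, align 2) → ends 54
state at 54 (size 2, align 2) → ends 56
vx at 56 (size 4, align 2) → ends 60
id at 60 (size 1, align 1) → ends 61
pad 1 to align 2 for score
score at 62 (size 4, align 2) → ends 66
z at 66 (size 4, align 2) → ends 70
total 70 bytes, alignment 2
data bytes 69, size 70 → padding 1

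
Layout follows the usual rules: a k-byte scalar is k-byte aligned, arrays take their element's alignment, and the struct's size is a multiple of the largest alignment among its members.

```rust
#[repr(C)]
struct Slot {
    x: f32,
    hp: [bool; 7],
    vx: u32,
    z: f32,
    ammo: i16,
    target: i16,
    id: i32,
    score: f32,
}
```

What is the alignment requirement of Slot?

member alignments: x=4, hp=1, vx=4, z=4, ammo=2, target=2, id=4, score=4
max = 4

4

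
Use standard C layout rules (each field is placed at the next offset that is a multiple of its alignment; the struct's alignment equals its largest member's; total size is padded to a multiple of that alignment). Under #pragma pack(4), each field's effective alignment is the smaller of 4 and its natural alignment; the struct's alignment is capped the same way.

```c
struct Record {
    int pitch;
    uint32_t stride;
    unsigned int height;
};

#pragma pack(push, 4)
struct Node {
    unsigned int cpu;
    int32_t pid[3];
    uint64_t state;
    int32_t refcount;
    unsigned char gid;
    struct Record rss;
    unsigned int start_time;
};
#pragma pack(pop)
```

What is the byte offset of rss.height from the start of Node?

40

Record: 0..4  pitch  (4B, 4-aligned); 4..8  stride  (4B, 4-aligned); 8..12  height  (4B, 4-aligned); sizeof = 12, alignof = 4
0..4  cpu  (4B, 4-aligned)
4..16  pid  (12B, 4-aligned)
16..24  state  (8B, 4-aligned)
24..28  refcount  (4B, 4-aligned)
28..29  gid  (1B, 1-aligned)
29..32  -- padding (3B)
32..44  rss  (12B, 4-aligned)
within Record: height at 8
32 + 8 = 40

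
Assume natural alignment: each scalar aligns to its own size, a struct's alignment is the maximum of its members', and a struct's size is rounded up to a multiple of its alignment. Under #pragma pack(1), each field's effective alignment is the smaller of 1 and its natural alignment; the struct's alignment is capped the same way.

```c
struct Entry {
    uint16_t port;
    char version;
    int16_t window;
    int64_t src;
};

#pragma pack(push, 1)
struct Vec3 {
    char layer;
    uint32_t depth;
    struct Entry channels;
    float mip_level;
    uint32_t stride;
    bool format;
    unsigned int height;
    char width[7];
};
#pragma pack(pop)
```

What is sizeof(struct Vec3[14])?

574

Entry: 0..2  port  (2B, 2-aligned); 2..3  version  (1B, 1-aligned); 3..4  -- padding (1B); 4..6  window  (2B, 2-aligned); 6..8  -- padding (2B); 8..16  src  (8B, 8-aligned); sizeof = 16, alignof = 8
0..1  layer  (1B, 1-aligned)
1..5  depth  (4B, 1-aligned)
5..21  channels  (16B, 1-aligned)
21..25  mip_level  (4B, 1-aligned)
25..29  stride  (4B, 1-aligned)
29..30  format  (1B, 1-aligned)
30..34  height  (4B, 1-aligned)
34..41  width  (7B, 1-aligned)
sizeof = 41, alignof = 1
array of 14: 14 × 41 = 574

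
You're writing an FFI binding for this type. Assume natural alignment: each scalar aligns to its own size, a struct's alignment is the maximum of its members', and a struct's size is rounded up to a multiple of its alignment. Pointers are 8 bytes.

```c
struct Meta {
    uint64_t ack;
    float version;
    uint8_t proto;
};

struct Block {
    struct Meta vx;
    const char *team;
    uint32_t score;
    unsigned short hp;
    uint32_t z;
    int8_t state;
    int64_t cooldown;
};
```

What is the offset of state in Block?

36

Meta: @0: ack [8B, align 8] → 8; @8: version [4B, align 4] → 12; @12: proto [1B, align 1] → 13; +3 tail pad (align 8); size 16, align 8
@0: vx [16B, align 8] → 16
@16: team [8B, align 8] → 24
@24: score [4B, align 4] → 28
@28: hp [2B, align 2] → 30
+2 pad (align 4)
@32: z [4B, align 4] → 36
@36: state [1B, align 1] → 37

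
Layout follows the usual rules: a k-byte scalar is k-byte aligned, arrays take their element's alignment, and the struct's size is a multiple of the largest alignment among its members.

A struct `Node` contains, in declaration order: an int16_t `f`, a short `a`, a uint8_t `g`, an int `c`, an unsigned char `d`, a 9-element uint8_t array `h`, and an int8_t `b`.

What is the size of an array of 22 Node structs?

0..2  f  (2B, 2-aligned)
2..4  a  (2B, 2-aligned)
4..5  g  (1B, 1-aligned)
5..8  -- padding (3B)
8..12  c  (4B, 4-aligned)
12..13  d  (1B, 1-aligned)
13..22  h  (9B, 1-aligned)
22..23  b  (1B, 1-aligned)
23..24  -- tail padding (1B)
sizeof = 24, alignof = 4
array of 22: 22 × 24 = 528

528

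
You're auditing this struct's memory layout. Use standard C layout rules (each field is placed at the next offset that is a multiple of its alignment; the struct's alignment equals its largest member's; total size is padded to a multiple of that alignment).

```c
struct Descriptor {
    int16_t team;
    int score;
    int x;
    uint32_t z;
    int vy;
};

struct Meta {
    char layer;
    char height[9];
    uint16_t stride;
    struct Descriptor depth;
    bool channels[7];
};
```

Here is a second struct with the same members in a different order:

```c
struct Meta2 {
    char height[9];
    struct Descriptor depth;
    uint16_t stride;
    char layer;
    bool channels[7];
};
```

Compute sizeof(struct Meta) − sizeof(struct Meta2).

-4

Descriptor: 0..2  team  (2B, 2-aligned); 2..4  -- padding (2B); 4..8  score  (4B, 4-aligned); 8..12  x  (4B, 4-aligned); 12..16  z  (4B, 4-aligned); 16..20  vy  (4B, 4-aligned); sizeof = 20, alignof = 4
0..1  layer  (1B, 1-aligned)
1..10  height  (9B, 1-aligned)
10..12  stride  (2B, 2-aligned)
12..32  depth  (20B, 4-aligned)
32..39  channels  (7B, 1-aligned)
39..40  -- tail padding (1B)
sizeof = 40, alignof = 4
— Meta2 —
0..9  height  (9B, 1-aligned)
9..12  -- padding (3B)
12..32  depth  (20B, 4-aligned)
32..34  stride  (2B, 2-aligned)
34..35  layer  (1B, 1-aligned)
35..42  channels  (7B, 1-aligned)
42..44  -- tail padding (2B)
sizeof = 44, alignof = 4
40 − 44 = -4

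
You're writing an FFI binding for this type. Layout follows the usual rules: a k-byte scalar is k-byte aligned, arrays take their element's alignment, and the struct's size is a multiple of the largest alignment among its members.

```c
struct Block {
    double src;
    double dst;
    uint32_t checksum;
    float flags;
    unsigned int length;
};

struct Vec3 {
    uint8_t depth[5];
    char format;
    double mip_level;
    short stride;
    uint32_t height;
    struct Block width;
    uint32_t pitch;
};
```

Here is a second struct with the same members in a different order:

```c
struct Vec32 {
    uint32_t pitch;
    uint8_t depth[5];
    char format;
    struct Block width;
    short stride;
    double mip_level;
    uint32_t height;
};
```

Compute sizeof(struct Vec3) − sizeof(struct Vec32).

-8

Block: @0: src [8B, align 8] → 8; @8: dst [8B, align 8] → 16; @16: checksum [4B, align 4] → 20; @20: flags [4B, align 4] → 24; @24: length [4B, align 4] → 28; +4 tail pad (align 8); size 32, align 8
@0: depth [5B, align 1] → 5
@5: format [1B, align 1] → 6
+2 pad (align 8)
@8: mip_level [8B, align 8] → 16
@16: stride [2B, align 2] → 18
+2 pad (align 4)
@20: height [4B, align 4] → 24
@24: width [32B, align 8] → 56
@56: pitch [4B, align 4] → 60
+4 tail pad (align 8)
size 64, align 8
— Vec32 —
@0: pitch [4B, align 4] → 4
@4: depth [5B, align 1] → 9
@9: format [1B, align 1] → 10
+6 pad (align 8)
@16: width [32B, align 8] → 48
@48: stride [2B, align 2] → 50
+6 pad (align 8)
@56: mip_level [8B, align 8] → 64
@64: height [4B, align 4] → 68
+4 tail pad (align 8)
size 72, align 8
64 − 72 = -8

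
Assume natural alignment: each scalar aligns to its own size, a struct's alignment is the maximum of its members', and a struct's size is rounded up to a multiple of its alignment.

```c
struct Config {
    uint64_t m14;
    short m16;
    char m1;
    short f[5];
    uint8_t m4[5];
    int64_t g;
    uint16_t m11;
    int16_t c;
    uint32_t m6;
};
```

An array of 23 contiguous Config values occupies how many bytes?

1104

m14 at 0 (size 8, align 8) → ends 8
m16 at 8 (size 2, align 2) → ends 10
m1 at 10 (size 1, align 1) → ends 11
pad 1 to align 2 for f
f at 12 (size 10, align 2) → ends 22
m4 at 22 (size 5, align 1) → ends 27
pad 5 to align 8 for g
g at 32 (size 8, align 8) → ends 40
m11 at 40 (size 2, align 2) → ends 42
c at 42 (size 2, align 2) → ends 44
m6 at 44 (size 4, align 4) → ends 48
total 48 bytes, alignment 8
array of 23: 23 × 48 = 1104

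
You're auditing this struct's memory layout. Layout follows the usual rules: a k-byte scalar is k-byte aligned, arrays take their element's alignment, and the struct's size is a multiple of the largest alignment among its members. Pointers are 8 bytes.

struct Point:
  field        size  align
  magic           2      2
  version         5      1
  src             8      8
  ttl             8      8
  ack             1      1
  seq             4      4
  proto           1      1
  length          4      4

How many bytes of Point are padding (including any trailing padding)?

magic at 0 (size 2, align 2) → ends 2
version at 2 (size 5, align 1) → ends 7
pad 1 to align 8 for src
src at 8 (size 8, align 8) → ends 16
ttl at 16 (size 8, align 8) → ends 24
ack at 24 (size 1, align 1) → ends 25
pad 3 to align 4 for seq
seq at 28 (size 4, align 4) → ends 32
proto at 32 (size 1, align 1) → ends 33
pad 3 to align 4 for length
length at 36 (size 4, align 4) → ends 40
total 40 bytes, alignment 8
data bytes 33, size 40 → padding 7

7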